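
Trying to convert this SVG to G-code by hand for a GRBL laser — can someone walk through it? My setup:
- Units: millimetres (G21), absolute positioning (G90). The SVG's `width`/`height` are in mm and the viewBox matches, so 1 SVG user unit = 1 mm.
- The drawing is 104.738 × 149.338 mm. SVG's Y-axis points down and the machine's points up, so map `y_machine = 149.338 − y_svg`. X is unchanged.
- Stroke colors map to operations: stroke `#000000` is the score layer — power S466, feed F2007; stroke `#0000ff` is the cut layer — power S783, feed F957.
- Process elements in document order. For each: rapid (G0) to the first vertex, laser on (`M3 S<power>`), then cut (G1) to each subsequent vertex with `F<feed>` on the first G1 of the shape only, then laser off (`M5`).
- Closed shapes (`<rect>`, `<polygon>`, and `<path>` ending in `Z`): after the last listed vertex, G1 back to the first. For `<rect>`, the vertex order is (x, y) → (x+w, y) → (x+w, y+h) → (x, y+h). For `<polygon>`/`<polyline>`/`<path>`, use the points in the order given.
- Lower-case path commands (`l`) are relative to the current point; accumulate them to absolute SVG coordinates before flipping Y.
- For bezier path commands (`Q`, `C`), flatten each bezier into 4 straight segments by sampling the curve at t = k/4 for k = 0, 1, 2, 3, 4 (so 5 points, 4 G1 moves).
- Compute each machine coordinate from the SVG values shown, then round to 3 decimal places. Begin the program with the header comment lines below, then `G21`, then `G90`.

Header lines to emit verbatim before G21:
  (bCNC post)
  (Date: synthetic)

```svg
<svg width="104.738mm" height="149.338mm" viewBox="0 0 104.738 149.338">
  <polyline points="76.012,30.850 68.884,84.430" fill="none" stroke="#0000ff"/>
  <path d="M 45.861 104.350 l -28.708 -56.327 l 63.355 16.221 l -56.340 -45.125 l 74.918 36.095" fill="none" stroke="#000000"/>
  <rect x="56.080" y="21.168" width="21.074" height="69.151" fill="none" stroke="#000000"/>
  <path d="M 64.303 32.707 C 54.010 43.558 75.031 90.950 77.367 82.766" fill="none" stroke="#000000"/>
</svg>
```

(bCNC post)
(Date: synthetic)
G21
G90
G0 X76.012 Y118.488
M3 S783
G1 X68.884 Y64.908 F957
M5
G0 X45.861 Y44.988
M3 S466
G1 X17.153 Y101.315 F2007
G1 X80.508 Y85.094
G1 X24.168 Y130.219
G1 X99.086 Y94.124
M5
G0 X56.080 Y128.170
M3 S466
G1 X77.154 Y128.170 F2007
G1 X77.154 Y59.019
G1 X56.080 Y59.019
G1 X56.080 Y128.170
M5
G0 X64.303 Y116.631
M3 S466
G1 X61.673 Y103.081 F2007
G1 X66.099 Y84.463
G1 X72.893 Y69.415
G1 X77.367 Y66.572
M5

1 u = 1 mm; y_m = 149.338 − y.

[1] `<polyline>` line segment, #0000ff→cut S783 F957: (76.012,118.488) → (68.884,64.908)

[2] `<path>` open polyline, #000000→score S466 F2007: (45.861,44.988) → (17.153,101.315) → (80.508,85.094) → (24.168,130.219) → (99.086,94.124)

[3] `<rect>` rectangle, #000000→score S466 F2007: (56.080,128.170) → (77.154,128.170) → (77.154,59.019) → (56.080,59.019) → (56.080,128.170) (closed)

[4] `<path>` cubic bezier, #000000→score S466 F2007: (64.303,116.631) → (61.673,103.081) → (66.099,84.463) → (72.893,69.415) → (77.367,66.572)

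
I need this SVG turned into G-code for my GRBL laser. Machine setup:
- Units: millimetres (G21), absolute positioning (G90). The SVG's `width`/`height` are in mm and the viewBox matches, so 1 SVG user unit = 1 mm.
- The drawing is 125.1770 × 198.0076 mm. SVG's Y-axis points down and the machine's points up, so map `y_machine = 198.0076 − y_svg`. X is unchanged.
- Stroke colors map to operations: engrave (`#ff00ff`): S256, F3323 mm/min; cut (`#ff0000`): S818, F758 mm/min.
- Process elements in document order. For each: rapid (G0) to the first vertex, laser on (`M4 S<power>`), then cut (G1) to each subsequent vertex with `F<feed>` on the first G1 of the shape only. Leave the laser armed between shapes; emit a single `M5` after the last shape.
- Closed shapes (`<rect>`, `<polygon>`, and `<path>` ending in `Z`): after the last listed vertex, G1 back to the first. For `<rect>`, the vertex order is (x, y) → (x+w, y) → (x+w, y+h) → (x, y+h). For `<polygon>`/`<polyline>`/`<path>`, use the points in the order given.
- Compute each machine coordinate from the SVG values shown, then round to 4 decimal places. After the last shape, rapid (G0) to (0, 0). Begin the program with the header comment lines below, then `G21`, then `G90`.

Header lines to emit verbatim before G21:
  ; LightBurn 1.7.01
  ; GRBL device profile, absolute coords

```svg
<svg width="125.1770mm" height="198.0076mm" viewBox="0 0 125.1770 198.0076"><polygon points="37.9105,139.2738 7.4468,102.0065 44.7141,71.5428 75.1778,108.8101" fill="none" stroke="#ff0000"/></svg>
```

Since the viewBox matches the mm dimensions, user units are millimetres directly. The only transform is the Y-flip y_m = 198.0076 − y_svg.

Shape 1 is a regular polygon drawn with `<polygon>`. Its stroke #ff0000 means cut at S818, F758. After flipping Y the toolpath is (37.9105,58.7338) → (7.4468,96.0011) → (44.7141,126.4648) → (75.1778,89.1975) → (37.9105,58.7338), returning to the start.

; LightBurn 1.7.01
; GRBL device profile, absolute coords
G21
G90
G0 X37.9105 Y58.7338
M4 S818
G1 X7.4468 Y96.0011 F758
G1 X44.7141 Y126.4648
G1 X75.1778 Y89.1975
G1 X37.9105 Y58.7338
M5
G0 X0.0000 Y0.0000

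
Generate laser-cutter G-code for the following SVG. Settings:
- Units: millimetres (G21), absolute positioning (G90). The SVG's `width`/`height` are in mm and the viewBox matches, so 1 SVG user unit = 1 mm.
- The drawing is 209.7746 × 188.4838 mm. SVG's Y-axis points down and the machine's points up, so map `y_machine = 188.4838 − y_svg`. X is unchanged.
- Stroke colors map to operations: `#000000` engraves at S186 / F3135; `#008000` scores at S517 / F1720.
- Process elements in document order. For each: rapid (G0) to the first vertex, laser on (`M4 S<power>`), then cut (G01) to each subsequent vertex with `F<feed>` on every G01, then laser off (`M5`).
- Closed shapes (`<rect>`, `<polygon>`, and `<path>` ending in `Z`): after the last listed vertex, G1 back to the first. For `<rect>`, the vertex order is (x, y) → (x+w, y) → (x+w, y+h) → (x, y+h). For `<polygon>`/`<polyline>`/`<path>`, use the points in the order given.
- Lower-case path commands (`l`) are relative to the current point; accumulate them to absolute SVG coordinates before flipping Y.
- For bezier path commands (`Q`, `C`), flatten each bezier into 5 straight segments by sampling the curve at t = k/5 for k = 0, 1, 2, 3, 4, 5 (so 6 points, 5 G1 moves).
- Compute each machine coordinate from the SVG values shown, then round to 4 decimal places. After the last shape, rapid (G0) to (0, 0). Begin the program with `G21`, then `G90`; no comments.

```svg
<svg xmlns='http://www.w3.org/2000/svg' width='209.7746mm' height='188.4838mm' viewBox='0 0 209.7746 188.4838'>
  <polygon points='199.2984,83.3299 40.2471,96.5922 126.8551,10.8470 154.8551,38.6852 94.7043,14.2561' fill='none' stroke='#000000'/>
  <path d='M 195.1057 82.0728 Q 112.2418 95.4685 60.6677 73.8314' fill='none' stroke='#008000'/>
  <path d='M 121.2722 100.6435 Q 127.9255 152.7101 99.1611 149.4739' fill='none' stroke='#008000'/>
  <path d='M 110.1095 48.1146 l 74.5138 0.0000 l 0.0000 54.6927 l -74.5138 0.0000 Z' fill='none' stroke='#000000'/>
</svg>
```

viewBox `0 0 209.7746 188.4838` with mm width/height → 1 unit = 1 mm. Flip: y_m = 188.4838 − y_svg.

**Shape 1** — `<polygon>` closed polygon, stroke `#000000` → engrave (S186, F3135). Machine vertices: (199.2984,105.1539) → (40.2471,91.8916) → (126.8551,177.6368) → (154.8551,149.7986) → (94.7043,174.2277) → (199.2984,105.1539). Closed: final G1 returns to the first vertex.

**Shape 2** — `<path>` quadratic bezier, stroke `#008000` → score (S517, F1720). Control points (SVG): P0=(195.1057,82.0728), P1=(112.2418,95.4685), P2=(60.6677,73.8314); sampled at t=k/5. Machine vertices: (195.1057,106.4110) → (163.2117,102.4540) → (133.8209,101.2997) → (106.9333,102.9480) → (82.5489,107.3989) → (60.6677,114.6524). Open path.

**Shape 3** — `<path>` quadratic bezier, stroke `#008000` → score (S517, F1720). Control points (SVG): P0=(121.2722,100.6435), P1=(127.9255,152.7101), P2=(99.1611,149.4739); sampled at t=k/5. Machine vertices: (121.2722,87.8403) → (122.5168,69.2258) → (120.9280,55.0355) → (116.5058,45.2694) → (109.2502,39.9275) → (99.1611,39.0099). Open path.

**Shape 4** — `<path>` rectangle, stroke `#000000` → engrave (S186, F3135). Machine vertices: (110.1095,140.3692) → (184.6233,140.3692) → (184.6233,85.6765) → (110.1095,85.6765) → (110.1095,140.3692). Closed: final G1 returns to the first vertex.

G21
G90
G0 X199.2984 Y105.1539
M4 S186
G01 X40.2471 Y91.8916 F3135
G01 X126.8551 Y177.6368 F3135
G01 X154.8551 Y149.7986 F3135
G01 X94.7043 Y174.2277 F3135
G01 X199.2984 Y105.1539 F3135
M5
G0 X195.1057 Y106.4110
M4 S517
G01 X163.2117 Y102.4540 F1720
G01 X133.8209 Y101.2997 F1720
G01 X106.9333 Y102.9480 F1720
G01 X82.5489 Y107.3989 F1720
G01 X60.6677 Y114.6524 F1720
M5
G0 X121.2722 Y87.8403
M4 S517
G01 X122.5168 Y69.2258 F1720
G01 X120.9280 Y55.0355 F1720
G01 X116.5058 Y45.2694 F1720
G01 X109.2502 Y39.9275 F1720
G01 X99.1611 Y39.0099 F1720
M5
G0 X110.1095 Y140.3692
M4 S186
G01 X184.6233 Y140.3692 F3135
G01 X184.6233 Y85.6765 F3135
G01 X110.1095 Y85.6765 F3135
G01 X110.1095 Y140.3692 F3135
M5
G0 X0.0000 Y0.0000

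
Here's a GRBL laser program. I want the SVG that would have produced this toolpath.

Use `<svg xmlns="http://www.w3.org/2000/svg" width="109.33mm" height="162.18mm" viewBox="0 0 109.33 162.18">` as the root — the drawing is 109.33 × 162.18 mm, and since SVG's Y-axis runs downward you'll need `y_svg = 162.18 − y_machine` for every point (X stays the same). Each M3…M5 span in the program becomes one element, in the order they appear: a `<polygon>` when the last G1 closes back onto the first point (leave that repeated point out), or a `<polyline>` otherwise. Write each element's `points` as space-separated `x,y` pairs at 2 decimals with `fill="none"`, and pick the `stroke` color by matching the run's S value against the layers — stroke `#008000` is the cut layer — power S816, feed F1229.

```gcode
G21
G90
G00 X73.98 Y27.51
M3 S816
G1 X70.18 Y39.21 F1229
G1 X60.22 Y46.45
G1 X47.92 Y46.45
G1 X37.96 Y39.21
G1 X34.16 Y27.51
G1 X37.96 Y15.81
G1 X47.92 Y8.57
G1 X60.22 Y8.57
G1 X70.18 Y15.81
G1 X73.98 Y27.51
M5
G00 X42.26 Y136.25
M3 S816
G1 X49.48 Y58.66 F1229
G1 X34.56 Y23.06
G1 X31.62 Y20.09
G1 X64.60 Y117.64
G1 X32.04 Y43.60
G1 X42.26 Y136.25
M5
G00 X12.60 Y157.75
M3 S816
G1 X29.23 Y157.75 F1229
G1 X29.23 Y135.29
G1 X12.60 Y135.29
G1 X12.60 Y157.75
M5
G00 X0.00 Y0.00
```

Each laser-on run becomes one SVG element. Flip Y back into SVG space with y_svg = 162.18 − y_machine. Every run uses S816, so all elements get stroke `#008000` (cut).

Run 1: The run returns to its start, so emit a `<polygon>` with points (Y-flipped): 73.98,134.67 70.18,122.97 60.22,115.73 47.92,115.73 37.96,122.97 34.16,134.67 37.96,146.37 47.92,153.61 60.22,153.61 70.18,146.37.

Run 2: The run returns to its start, so emit a `<polygon>` with points (Y-flipped): 42.26,25.93 49.48,103.52 34.56,139.12 31.62,142.09 64.60,44.54 32.04,118.58.

Run 3: The run returns to its start, so emit a `<polygon>` with points (Y-flipped): 12.60,4.43 29.23,4.43 29.23,26.89 12.60,26.89.

<svg xmlns="http://www.w3.org/2000/svg" width="109.33mm" height="162.18mm" viewBox="0 0 109.33 162.18">
  <polygon points="73.98,134.67 70.18,122.97 60.22,115.73 47.92,115.73 37.96,122.97 34.16,134.67 37.96,146.37 47.92,153.61 60.22,153.61 70.18,146.37" fill="none" stroke="#008000"/>
  <polygon points="42.26,25.93 49.48,103.52 34.56,139.12 31.62,142.09 64.60,44.54 32.04,118.58" fill="none" stroke="#008000"/>
  <polygon points="12.60,4.43 29.23,4.43 29.23,26.89 12.60,26.89" fill="none" stroke="#008000"/>
</svg>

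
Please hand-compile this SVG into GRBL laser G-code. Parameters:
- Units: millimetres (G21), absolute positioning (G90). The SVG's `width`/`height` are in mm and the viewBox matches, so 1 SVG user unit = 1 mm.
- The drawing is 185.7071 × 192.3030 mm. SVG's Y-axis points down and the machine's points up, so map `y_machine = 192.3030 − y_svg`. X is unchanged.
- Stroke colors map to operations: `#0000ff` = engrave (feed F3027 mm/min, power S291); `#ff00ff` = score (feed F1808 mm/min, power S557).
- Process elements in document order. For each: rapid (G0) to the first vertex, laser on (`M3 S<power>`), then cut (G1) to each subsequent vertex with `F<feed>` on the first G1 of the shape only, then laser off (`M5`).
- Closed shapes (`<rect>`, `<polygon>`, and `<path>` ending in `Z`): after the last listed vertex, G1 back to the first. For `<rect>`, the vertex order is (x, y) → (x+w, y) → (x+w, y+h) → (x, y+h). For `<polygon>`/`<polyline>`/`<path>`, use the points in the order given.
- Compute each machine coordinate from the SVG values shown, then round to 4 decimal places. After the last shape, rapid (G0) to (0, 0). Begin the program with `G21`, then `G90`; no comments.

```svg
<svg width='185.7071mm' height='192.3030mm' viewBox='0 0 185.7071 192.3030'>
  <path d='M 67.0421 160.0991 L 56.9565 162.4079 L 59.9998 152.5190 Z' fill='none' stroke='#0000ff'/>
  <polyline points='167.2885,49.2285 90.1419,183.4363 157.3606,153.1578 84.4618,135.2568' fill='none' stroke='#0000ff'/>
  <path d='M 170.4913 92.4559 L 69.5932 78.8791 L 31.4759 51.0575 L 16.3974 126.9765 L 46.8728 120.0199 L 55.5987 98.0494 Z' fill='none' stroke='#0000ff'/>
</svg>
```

G21
G90
G0 X67.0421 Y32.2039
M3 S291
G1 X56.9565 Y29.8951 F3027
G1 X59.9998 Y39.7840
G1 X67.0421 Y32.2039
M5
G0 X167.2885 Y143.0745
M3 S291
G1 X90.1419 Y8.8667 F3027
G1 X157.3606 Y39.1452
G1 X84.4618 Y57.0462
M5
G0 X170.4913 Y99.8471
M3 S291
G1 X69.5932 Y113.4239 F3027
G1 X31.4759 Y141.2455
G1 X16.3974 Y65.3265
G1 X46.8728 Y72.2831
G1 X55.5987 Y94.2536
G1 X170.4913 Y99.8471
M5
G0 X0.0000 Y0.0000

Since the viewBox matches the mm dimensions, user units are millimetres directly. The only transform is the Y-flip y_m = 192.3030 − y_svg.

Shape 1 is a regular polygon drawn with `<path>`. Its stroke #0000ff means engrave at S291, F3027. After flipping Y the toolpath is (67.0421,32.2039) → (56.9565,29.8951) → (59.9998,39.7840) → (67.0421,32.2039), returning to the start.

Shape 2 is a open polyline drawn with `<polyline>`. Its stroke #0000ff means engrave at S291, F3027. After flipping Y the toolpath is (167.2885,143.0745) → (90.1419,8.8667) → (157.3606,39.1452) → (84.4618,57.0462).

Shape 3 is a closed polygon drawn with `<path>`. Its stroke #0000ff means engrave at S291, F3027. After flipping Y the toolpath is (170.4913,99.8471) → (69.5932,113.4239) → (31.4759,141.2455) → (16.3974,65.3265) → (46.8728,72.2831) → (55.5987,94.2536) → (170.4913,99.8471), returning to the start.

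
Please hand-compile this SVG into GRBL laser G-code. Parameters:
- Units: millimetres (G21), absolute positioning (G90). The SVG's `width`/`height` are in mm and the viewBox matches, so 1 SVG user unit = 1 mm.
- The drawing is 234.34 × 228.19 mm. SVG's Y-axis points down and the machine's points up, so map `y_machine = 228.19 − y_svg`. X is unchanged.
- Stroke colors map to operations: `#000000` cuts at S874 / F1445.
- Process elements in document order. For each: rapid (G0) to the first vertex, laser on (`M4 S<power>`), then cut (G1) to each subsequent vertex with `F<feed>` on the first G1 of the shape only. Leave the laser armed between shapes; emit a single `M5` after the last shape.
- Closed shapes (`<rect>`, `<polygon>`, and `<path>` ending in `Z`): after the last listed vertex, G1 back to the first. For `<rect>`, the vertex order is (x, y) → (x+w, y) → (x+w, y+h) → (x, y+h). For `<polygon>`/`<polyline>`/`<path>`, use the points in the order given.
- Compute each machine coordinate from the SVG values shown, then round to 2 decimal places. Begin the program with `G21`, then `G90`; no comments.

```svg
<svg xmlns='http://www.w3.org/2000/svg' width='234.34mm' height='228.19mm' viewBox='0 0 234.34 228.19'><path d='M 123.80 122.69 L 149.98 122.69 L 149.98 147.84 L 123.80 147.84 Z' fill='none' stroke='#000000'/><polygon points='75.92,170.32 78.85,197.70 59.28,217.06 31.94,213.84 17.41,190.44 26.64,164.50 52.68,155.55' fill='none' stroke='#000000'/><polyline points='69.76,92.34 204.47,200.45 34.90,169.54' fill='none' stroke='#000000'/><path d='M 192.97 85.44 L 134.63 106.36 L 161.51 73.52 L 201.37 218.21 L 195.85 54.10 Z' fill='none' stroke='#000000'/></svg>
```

G21
G90
G0 X123.80 Y105.50
M4 S874
G1 X149.98 Y105.50 F1445
G1 X149.98 Y80.35
G1 X123.80 Y80.35
G1 X123.80 Y105.50
G0 X75.92 Y57.87
M4 S874
G1 X78.85 Y30.49 F1445
G1 X59.28 Y11.13
G1 X31.94 Y14.35
G1 X17.41 Y37.75
G1 X26.64 Y63.69
G1 X52.68 Y72.64
G1 X75.92 Y57.87
G0 X69.76 Y135.85
M4 S874
G1 X204.47 Y27.74 F1445
G1 X34.90 Y58.65
G0 X192.97 Y142.75
M4 S874
G1 X134.63 Y121.83 F1445
G1 X161.51 Y154.67
G1 X201.37 Y9.98
G1 X195.85 Y174.09
G1 X192.97 Y142.75
M5

1 u = 1 mm; y_m = 228.19 − y.

[1] `<path>` rectangle, #000000→cut S874 F1445: (123.80,105.50) → (149.98,105.50) → (149.98,80.35) → (123.80,80.35) → (123.80,105.50) (closed)

[2] `<polygon>` regular polygon, #000000→cut S874 F1445: (75.92,57.87) → (78.85,30.49) → (59.28,11.13) → (31.94,14.35) → (17.41,37.75) → (26.64,63.69) → (52.68,72.64) → (75.92,57.87) (closed)

[3] `<polyline>` open polyline, #000000→cut S874 F1445: (69.76,135.85) → (204.47,27.74) → (34.90,58.65)

[4] `<path>` closed polygon, #000000→cut S874 F1445: (192.97,142.75) → (134.63,121.83) → (161.51,154.67) → (201.37,9.98) → (195.85,174.09) → (192.97,142.75) (closed)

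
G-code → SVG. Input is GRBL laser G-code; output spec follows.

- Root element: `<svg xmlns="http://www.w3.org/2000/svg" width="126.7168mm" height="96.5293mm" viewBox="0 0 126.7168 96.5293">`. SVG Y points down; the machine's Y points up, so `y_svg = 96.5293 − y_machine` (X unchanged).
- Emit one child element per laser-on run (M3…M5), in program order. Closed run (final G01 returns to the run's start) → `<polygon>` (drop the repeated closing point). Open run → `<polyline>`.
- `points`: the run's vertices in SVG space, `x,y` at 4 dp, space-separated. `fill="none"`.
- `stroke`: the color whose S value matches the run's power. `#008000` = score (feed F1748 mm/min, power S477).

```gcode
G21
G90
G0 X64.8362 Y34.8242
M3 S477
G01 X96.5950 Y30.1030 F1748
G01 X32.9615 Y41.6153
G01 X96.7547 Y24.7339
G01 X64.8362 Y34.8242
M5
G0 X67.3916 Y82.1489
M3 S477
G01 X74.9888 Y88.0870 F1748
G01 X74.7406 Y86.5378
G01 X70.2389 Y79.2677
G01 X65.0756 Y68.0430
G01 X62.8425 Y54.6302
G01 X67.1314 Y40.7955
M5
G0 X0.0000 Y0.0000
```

Machine Y-up, SVG Y-down with viewBox height 96.5293, so y_svg = 96.5293 − y_machine; X carries over. Every run uses S477, so all elements get stroke `#008000` (score).

Run 1: The run returns to its start, so emit a `<polygon>` with points (Y-flipped): 64.8362,61.7051 96.5950,66.4263 32.9615,54.9140 96.7547,71.7954.

Run 2: The run is open, so emit a `<polyline>` with points (Y-flipped): 67.3916,14.3804 74.9888,8.4423 74.7406,9.9915 70.2389,17.2616 65.0756,28.4863 62.8425,41.8991 67.1314,55.7338.

<svg xmlns="http://www.w3.org/2000/svg" width="126.7168mm" height="96.5293mm" viewBox="0 0 126.7168 96.5293">
  <polygon points="64.8362,61.7051 96.5950,66.4263 32.9615,54.9140 96.7547,71.7954" fill="none" stroke="#008000"/>
  <polyline points="67.3916,14.3804 74.9888,8.4423 74.7406,9.9915 70.2389,17.2616 65.0756,28.4863 62.8425,41.8991 67.1314,55.7338" fill="none" stroke="#008000"/>
</svg>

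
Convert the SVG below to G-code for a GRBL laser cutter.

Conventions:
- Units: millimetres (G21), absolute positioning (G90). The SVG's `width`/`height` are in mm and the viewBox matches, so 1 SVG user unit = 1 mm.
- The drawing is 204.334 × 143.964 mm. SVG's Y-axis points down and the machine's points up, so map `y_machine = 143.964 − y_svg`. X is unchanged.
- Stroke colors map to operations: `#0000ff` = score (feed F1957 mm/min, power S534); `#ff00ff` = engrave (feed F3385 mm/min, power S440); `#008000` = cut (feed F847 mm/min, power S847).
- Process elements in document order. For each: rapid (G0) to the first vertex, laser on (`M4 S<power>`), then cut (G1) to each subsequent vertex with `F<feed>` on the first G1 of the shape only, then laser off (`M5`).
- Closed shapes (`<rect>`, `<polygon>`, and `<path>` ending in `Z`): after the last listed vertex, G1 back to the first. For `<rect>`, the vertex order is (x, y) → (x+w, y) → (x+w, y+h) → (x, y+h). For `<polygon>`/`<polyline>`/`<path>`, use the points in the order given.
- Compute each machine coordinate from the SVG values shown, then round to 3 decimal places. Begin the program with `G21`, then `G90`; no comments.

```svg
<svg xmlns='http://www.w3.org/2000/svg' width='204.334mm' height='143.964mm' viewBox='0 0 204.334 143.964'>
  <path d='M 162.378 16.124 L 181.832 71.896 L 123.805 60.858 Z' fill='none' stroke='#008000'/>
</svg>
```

G21
G90
G0 X162.378 Y127.840
M4 S847
G1 X181.832 Y72.068 F847
G1 X123.805 Y83.106
G1 X162.378 Y127.840
M5

viewBox `0 0 204.334 143.964` with mm width/height → 1 unit = 1 mm. Flip: y_m = 143.964 − y_svg.

**Shape 1** — `<path>` regular polygon, stroke `#008000` → cut (S847, F847). Machine vertices: (162.378,127.840) → (181.832,72.068) → (123.805,83.106) → (162.378,127.840). Closed: final G1 returns to the first vertex.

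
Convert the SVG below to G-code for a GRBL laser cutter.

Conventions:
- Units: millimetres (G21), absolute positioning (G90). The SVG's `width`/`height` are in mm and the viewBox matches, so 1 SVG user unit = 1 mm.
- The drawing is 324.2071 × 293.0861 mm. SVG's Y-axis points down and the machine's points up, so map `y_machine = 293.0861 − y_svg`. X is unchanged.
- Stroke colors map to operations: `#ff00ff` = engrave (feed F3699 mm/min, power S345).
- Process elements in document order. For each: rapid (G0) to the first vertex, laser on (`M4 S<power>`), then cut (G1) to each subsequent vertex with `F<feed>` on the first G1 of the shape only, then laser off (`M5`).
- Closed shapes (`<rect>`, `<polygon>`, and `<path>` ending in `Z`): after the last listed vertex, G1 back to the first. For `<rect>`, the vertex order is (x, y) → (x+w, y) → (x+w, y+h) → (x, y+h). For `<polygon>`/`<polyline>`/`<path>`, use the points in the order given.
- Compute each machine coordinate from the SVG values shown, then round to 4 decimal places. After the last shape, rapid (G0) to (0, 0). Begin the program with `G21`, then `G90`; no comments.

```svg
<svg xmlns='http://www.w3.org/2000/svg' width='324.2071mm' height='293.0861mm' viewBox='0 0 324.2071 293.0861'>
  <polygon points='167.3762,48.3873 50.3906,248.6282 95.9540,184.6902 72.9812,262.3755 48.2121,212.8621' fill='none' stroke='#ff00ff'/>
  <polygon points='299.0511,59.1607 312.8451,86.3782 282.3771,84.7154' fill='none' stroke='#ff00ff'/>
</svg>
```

G21
G90
G0 X167.3762 Y244.6988
M4 S345
G1 X50.3906 Y44.4579 F3699
G1 X95.9540 Y108.3959
G1 X72.9812 Y30.7106
G1 X48.2121 Y80.2240
G1 X167.3762 Y244.6988
M5
G0 X299.0511 Y233.9254
M4 S345
G1 X312.8451 Y206.7079 F3699
G1 X282.3771 Y208.3707
G1 X299.0511 Y233.9254
M5
G0 X0.0000 Y0.0000

Since the viewBox matches the mm dimensions, user units are millimetres directly. The only transform is the Y-flip y_m = 293.0861 − y_svg.

Shape 1 is a closed polygon drawn with `<polygon>`. Its stroke #ff00ff means engrave at S345, F3699. After flipping Y the toolpath is (167.3762,244.6988) → (50.3906,44.4579) → (95.9540,108.3959) → (72.9812,30.7106) → (48.2121,80.2240) → (167.3762,244.6988), returning to the start.

Shape 2 is a regular polygon drawn with `<polygon>`. Its stroke #ff00ff means engrave at S345, F3699. After flipping Y the toolpath is (299.0511,233.9254) → (312.8451,206.7079) → (282.3771,208.3707) → (299.0511,233.9254), returning to the start.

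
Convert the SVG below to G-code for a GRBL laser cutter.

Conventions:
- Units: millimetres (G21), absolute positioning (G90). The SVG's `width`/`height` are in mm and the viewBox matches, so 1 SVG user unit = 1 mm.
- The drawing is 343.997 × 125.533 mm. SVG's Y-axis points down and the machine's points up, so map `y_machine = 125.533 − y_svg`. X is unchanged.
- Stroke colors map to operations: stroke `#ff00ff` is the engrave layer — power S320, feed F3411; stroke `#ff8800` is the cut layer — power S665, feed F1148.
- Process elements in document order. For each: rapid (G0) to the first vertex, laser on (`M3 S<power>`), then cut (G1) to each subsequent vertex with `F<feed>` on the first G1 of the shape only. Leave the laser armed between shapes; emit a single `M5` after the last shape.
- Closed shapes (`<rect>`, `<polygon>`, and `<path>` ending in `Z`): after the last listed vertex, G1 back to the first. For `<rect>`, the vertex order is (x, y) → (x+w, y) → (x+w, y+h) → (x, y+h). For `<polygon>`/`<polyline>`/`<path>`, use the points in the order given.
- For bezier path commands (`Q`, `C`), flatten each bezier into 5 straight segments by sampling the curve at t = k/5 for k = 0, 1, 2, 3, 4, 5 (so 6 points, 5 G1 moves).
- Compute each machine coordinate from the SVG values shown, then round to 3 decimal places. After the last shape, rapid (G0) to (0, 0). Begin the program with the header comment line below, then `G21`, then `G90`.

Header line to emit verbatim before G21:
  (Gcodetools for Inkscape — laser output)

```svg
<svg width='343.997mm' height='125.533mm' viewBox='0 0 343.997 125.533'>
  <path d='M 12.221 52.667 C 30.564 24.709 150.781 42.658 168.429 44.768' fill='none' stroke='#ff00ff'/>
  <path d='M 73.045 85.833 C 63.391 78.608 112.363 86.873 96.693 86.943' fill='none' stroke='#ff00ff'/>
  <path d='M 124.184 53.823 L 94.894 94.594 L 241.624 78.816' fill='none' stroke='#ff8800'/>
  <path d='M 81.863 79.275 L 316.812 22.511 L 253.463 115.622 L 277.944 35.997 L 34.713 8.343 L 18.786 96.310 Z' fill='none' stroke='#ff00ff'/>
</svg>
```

(Gcodetools for Inkscape — laser output)
G21
G90
G0 X12.221 Y72.866
M3 S320
G1 X33.816 Y84.626 F3411
G1 X70.048 Y88.332
G1 X111.103 Y86.948
G1 X147.167 Y83.438
G1 X168.429 Y80.765
G0 X73.045 Y39.700
M3 S320
G1 X73.302 Y42.366 F3411
G1 X81.712 Y42.451
G1 X92.358 Y41.092
G1 X99.324 Y39.426
G1 X96.693 Y38.590
G0 X124.184 Y71.710
M3 S665
G1 X94.894 Y30.939 F1148
G1 X241.624 Y46.717
G0 X81.863 Y46.258
M3 S320
G1 X316.812 Y103.022 F3411
G1 X253.463 Y9.911
G1 X277.944 Y89.536
G1 X34.713 Y117.190
G1 X18.786 Y29.223
G1 X81.863 Y46.258
M5
G0 X0.000 Y0.000

1 u = 1 mm; y_m = 125.533 − y.

[1] `<path>` cubic bezier, #ff00ff→engrave S320 F3411: (12.221,72.866) → (33.816,84.626) → (70.048,88.332) → (111.103,86.948) → (147.167,83.438) → (168.429,80.765)

[2] `<path>` cubic bezier, #ff00ff→engrave S320 F3411: (73.045,39.700) → (73.302,42.366) → (81.712,42.451) → (92.358,41.092) → (99.324,39.426) → (96.693,38.590)

[3] `<path>` open polyline, #ff8800→cut S665 F1148: (124.184,71.710) → (94.894,30.939) → (241.624,46.717)

[4] `<path>` closed polygon, #ff00ff→engrave S320 F3411: (81.863,46.258) → (316.812,103.022) → (253.463,9.911) → (277.944,89.536) → (34.713,117.190) → (18.786,29.223) → (81.863,46.258) (closed)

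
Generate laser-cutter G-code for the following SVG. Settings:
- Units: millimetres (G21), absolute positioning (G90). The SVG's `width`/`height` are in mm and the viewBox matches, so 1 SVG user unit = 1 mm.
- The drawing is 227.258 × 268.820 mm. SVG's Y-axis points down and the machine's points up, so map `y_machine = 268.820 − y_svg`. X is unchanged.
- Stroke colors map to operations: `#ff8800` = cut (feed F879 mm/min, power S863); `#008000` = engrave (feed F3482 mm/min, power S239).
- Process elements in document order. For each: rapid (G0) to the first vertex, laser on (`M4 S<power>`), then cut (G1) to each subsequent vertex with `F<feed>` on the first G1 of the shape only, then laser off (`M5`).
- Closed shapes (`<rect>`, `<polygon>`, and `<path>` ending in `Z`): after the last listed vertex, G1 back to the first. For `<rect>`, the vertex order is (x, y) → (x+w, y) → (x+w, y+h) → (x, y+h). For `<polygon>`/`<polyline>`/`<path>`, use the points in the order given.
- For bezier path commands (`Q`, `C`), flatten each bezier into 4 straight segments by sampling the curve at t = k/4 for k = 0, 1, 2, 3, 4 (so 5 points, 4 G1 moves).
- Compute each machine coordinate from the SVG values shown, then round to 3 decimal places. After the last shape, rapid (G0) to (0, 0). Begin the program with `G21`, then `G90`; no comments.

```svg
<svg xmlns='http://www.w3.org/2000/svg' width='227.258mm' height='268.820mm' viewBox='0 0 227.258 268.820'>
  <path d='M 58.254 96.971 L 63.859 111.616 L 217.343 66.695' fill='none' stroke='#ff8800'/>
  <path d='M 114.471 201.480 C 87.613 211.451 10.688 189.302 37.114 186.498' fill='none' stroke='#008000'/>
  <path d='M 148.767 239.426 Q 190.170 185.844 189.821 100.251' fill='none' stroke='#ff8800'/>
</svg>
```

1 u = 1 mm; y_m = 268.820 − y.

[1] `<path>` open polyline, #ff8800→cut S863 F879: (58.254,171.849) → (63.859,157.204) → (217.343,202.125)

[2] `<path>` cubic bezier, #008000→engrave S239 F3482: (114.471,67.340) → (87.337,65.080) → (55.811,70.040) → (34.276,77.396) → (37.114,82.322)

[3] `<path>` quadratic bezier, #ff8800→cut S863 F879: (148.767,29.394) → (166.859,58.186) → (179.732,90.979) → (187.386,127.773) → (189.821,168.569)

G21
G90
G0 X58.254 Y171.849
M4 S863
G1 X63.859 Y157.204 F879
G1 X217.343 Y202.125
M5
G0 X114.471 Y67.340
M4 S239
G1 X87.337 Y65.080 F3482
G1 X55.811 Y70.040
G1 X34.276 Y77.396
G1 X37.114 Y82.322
M5
G0 X148.767 Y29.394
M4 S863
G1 X166.859 Y58.186 F879
G1 X179.732 Y90.979
G1 X187.386 Y127.773
G1 X189.821 Y168.569
M5
G0 X0.000 Y0.000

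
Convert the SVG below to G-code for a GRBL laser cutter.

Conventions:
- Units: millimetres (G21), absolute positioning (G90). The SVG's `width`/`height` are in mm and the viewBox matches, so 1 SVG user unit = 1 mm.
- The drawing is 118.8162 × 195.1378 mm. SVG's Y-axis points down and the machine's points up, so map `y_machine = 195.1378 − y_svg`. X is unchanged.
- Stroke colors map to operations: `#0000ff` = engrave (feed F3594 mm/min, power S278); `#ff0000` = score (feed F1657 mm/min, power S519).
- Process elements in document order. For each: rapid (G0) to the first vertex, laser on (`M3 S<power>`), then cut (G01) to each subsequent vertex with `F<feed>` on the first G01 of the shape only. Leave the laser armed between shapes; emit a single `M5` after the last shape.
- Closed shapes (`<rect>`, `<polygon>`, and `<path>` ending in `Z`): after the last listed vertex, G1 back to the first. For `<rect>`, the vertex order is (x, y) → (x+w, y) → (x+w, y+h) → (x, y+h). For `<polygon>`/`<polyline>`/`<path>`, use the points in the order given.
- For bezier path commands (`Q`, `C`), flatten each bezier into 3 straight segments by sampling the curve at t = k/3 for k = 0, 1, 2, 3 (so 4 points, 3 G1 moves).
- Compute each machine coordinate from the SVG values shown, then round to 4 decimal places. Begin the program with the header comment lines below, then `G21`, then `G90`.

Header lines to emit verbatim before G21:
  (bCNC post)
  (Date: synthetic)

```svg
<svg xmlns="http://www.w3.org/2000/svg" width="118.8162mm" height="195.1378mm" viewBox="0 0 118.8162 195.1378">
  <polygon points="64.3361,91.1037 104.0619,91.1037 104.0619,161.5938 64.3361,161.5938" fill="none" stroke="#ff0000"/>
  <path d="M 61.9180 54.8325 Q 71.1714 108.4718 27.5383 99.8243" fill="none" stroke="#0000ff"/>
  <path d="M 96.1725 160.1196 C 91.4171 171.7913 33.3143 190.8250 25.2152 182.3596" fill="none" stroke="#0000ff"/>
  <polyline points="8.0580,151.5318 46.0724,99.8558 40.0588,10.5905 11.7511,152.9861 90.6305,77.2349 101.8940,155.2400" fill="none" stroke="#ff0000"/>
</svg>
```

(bCNC post)
(Date: synthetic)
G21
G90
G0 X64.3361 Y104.0341
M3 S519
G01 X104.0619 Y104.0341 F1657
G01 X104.0619 Y33.5440
G01 X64.3361 Y33.5440
G01 X64.3361 Y104.0341
G0 X61.9180 Y140.3053
M3 S278
G01 X62.2107 Y111.4665 F3594
G01 X50.7508 Y96.4693
G01 X27.5383 Y95.3135
G0 X96.1725 Y35.0182
M3 S278
G01 X77.4625 Y22.1837 F3594
G01 X46.1544 Y12.1880
G01 X25.2152 Y12.7782
G0 X8.0580 Y43.6060
M3 S519
G01 X46.0724 Y95.2820 F1657
G01 X40.0588 Y184.5473
G01 X11.7511 Y42.1517
G01 X90.6305 Y117.9029
G01 X101.8940 Y39.8978
M5

1 u = 1 mm; y_m = 195.1378 − y.

[1] `<polygon>` rectangle, #ff0000→score S519 F1657: (64.3361,104.0341) → (104.0619,104.0341) → (104.0619,33.5440) → (64.3361,33.5440) → (64.3361,104.0341) (closed)

[2] `<path>` quadratic bezier, #0000ff→engrave S278 F3594: (61.9180,140.3053) → (62.2107,111.4665) → (50.7508,96.4693) → (27.5383,95.3135)

[3] `<path>` cubic bezier, #0000ff→engrave S278 F3594: (96.1725,35.0182) → (77.4625,22.1837) → (46.1544,12.1880) → (25.2152,12.7782)

[4] `<polyline>` open polyline, #ff0000→score S519 F1657: (8.0580,43.6060) → (46.0724,95.2820) → (40.0588,184.5473) → (11.7511,42.1517) → (90.6305,117.9029) → (101.8940,39.8978)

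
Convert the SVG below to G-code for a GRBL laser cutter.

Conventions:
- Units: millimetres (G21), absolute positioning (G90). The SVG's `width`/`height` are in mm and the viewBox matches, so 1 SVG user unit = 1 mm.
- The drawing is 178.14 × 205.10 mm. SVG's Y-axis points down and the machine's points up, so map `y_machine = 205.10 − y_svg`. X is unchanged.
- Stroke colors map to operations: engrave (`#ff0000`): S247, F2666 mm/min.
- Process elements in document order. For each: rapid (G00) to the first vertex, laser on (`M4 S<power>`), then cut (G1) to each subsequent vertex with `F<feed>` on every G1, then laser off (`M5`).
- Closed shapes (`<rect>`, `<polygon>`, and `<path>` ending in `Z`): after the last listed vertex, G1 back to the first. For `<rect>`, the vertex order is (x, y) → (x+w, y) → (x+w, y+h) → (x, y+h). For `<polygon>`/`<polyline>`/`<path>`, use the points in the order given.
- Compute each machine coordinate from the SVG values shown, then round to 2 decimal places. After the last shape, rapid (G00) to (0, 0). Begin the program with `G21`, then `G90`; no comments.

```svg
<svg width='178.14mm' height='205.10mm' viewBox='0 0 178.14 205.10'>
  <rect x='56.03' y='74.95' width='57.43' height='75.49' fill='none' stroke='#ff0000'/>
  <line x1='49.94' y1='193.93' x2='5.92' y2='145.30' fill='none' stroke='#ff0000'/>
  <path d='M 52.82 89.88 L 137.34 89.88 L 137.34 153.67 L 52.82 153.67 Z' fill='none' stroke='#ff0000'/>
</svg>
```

G21
G90
G00 X56.03 Y130.15
M4 S247
G1 X113.46 Y130.15 F2666
G1 X113.46 Y54.66 F2666
G1 X56.03 Y54.66 F2666
G1 X56.03 Y130.15 F2666
M5
G00 X49.94 Y11.17
M4 S247
G1 X5.92 Y59.80 F2666
M5
G00 X52.82 Y115.22
M4 S247
G1 X137.34 Y115.22 F2666
G1 X137.34 Y51.43 F2666
G1 X52.82 Y51.43 F2666
G1 X52.82 Y115.22 F2666
M5
G00 X0.00 Y0.00

1 u = 1 mm; y_m = 205.10 − y.

[1] `<rect>` rectangle, #ff0000→engrave S247 F2666: (56.03,130.15) → (113.46,130.15) → (113.46,54.66) → (56.03,54.66) → (56.03,130.15) (closed)

[2] `<line>` line segment, #ff0000→engrave S247 F2666: (49.94,11.17) → (5.92,59.80)

[3] `<path>` rectangle, #ff0000→engrave S247 F2666: (52.82,115.22) → (137.34,115.22) → (137.34,51.43) → (52.82,51.43) → (52.82,115.22) (closed)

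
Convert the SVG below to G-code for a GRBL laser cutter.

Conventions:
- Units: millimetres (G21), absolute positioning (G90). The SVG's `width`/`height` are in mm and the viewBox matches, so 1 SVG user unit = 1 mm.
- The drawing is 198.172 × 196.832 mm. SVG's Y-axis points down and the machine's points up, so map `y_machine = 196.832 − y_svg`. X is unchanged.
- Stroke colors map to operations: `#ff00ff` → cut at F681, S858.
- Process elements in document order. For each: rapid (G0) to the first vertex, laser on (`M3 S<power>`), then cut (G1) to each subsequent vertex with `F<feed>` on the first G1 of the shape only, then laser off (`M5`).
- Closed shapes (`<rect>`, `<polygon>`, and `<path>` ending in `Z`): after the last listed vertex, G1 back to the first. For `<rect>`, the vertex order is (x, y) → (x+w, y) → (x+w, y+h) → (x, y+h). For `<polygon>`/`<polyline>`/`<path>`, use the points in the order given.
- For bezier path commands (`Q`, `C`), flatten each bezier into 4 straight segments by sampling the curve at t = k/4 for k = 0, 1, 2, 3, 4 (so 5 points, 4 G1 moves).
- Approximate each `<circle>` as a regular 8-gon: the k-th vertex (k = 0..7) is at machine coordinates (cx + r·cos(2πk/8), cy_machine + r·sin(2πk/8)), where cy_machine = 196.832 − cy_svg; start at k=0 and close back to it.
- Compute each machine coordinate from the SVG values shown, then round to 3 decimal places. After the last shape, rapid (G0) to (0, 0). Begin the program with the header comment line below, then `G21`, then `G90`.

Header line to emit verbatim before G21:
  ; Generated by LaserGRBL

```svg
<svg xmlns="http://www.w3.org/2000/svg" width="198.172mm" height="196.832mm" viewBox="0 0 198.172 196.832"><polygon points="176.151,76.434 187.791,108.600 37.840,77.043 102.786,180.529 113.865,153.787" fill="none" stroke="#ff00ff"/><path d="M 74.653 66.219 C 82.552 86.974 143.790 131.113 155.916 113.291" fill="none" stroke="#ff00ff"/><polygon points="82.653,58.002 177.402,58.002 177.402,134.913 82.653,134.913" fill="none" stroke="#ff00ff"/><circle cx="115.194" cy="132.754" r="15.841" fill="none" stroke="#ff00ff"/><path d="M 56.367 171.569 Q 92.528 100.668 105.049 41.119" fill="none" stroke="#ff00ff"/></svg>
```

; Generated by LaserGRBL
G21
G90
G0 X176.151 Y120.398
M3 S858
G1 X187.791 Y88.232 F681
G1 X37.840 Y119.789
G1 X102.786 Y16.303
G1 X113.865 Y43.045
G1 X176.151 Y120.398
M5
G0 X74.653 Y130.613
M3 S858
G1 X88.978 Y111.996 F681
G1 X113.699 Y92.611
G1 X139.214 Y80.459
G1 X155.916 Y83.541
M5
G0 X82.653 Y138.830
M3 S858
G1 X177.402 Y138.830 F681
G1 X177.402 Y61.919
G1 X82.653 Y61.919
G1 X82.653 Y138.830
M5
G0 X131.035 Y64.078
M3 S858
G1 X126.395 Y75.279 F681
G1 X115.194 Y79.919
G1 X103.993 Y75.279
G1 X99.353 Y64.078
G1 X103.993 Y52.877
G1 X115.194 Y48.237
G1 X126.395 Y52.877
G1 X131.035 Y64.078
M5
G0 X56.367 Y25.263
M3 S858
G1 X72.970 Y60.004 F681
G1 X86.618 Y93.326
G1 X97.311 Y125.229
G1 X105.049 Y155.713
M5
G0 X0.000 Y0.000

1 u = 1 mm; y_m = 196.832 − y.

[1] `<polygon>` closed polygon, #ff00ff→cut S858 F681: (176.151,120.398) → (187.791,88.232) → (37.840,119.789) → (102.786,16.303) → (113.865,43.045) → (176.151,120.398) (closed)

[2] `<path>` cubic bezier, #ff00ff→cut S858 F681: (74.653,130.613) → (88.978,111.996) → (113.699,92.611) → (139.214,80.459) → (155.916,83.541)

[3] `<polygon>` rectangle, #ff00ff→cut S858 F681: (82.653,138.830) → (177.402,138.830) → (177.402,61.919) → (82.653,61.919) → (82.653,138.830) (closed)

[4] `<circle>` circle, #ff00ff→cut S858 F681: (131.035,64.078) → (126.395,75.279) → (115.194,79.919) → (103.993,75.279) → (99.353,64.078) → (103.993,52.877) → (115.194,48.237) → (126.395,52.877) → (131.035,64.078) (closed)

[5] `<path>` quadratic bezier, #ff00ff→cut S858 F681: (56.367,25.263) → (72.970,60.004) → (86.618,93.326) → (97.311,125.229) → (105.049,155.713)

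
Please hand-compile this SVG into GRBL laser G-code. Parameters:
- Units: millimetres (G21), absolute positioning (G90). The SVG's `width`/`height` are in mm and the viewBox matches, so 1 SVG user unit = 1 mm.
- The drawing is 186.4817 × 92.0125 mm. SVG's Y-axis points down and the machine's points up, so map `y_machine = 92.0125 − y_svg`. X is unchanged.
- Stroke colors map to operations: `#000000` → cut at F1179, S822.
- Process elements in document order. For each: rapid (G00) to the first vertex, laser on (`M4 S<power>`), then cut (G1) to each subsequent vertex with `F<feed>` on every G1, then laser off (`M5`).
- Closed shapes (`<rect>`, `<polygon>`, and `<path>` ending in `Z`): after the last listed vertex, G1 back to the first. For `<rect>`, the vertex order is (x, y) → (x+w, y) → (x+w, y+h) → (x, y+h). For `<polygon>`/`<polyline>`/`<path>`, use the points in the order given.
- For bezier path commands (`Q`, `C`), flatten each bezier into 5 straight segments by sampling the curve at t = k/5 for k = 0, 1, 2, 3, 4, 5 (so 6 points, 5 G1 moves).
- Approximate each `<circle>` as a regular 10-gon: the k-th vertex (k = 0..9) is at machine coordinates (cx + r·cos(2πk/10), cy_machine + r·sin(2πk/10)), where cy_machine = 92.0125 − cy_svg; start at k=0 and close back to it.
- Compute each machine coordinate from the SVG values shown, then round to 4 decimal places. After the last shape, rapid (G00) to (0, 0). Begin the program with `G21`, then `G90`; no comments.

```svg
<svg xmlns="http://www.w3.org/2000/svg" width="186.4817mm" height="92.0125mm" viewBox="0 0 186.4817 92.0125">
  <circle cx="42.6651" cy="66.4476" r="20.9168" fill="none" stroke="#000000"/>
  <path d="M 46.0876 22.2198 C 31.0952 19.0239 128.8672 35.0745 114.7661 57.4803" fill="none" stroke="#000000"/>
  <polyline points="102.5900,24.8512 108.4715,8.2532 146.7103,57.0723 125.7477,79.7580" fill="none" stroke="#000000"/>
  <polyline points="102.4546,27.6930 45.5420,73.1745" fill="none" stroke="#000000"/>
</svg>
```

1 u = 1 mm; y_m = 92.0125 − y.

[1] `<circle>` circle, #000000→cut S822 F1179: (63.5819,25.5649) → (59.5871,37.8595) → (49.1287,45.4580) → (36.2015,45.4580) → (25.7431,37.8595) → (21.7483,25.5649) → (25.7431,13.2703) → (36.2015,5.6718) → (49.1287,5.6718) → (59.5871,13.2703) → (63.5819,25.5649) (closed)

[2] `<path>` cubic bezier, #000000→cut S822 F1179: (46.0876,69.7927) → (48.8268,69.5038) → (67.8468,65.2145) → (92.3651,57.5436) → (111.5991,47.1099) → (114.7661,34.5322)

[3] `<polyline>` open polyline, #000000→cut S822 F1179: (102.5900,67.1613) → (108.4715,83.7593) → (146.7103,34.9402) → (125.7477,12.2545)

[4] `<polyline>` line segment, #000000→cut S822 F1179: (102.4546,64.3195) → (45.5420,18.8380)

G21
G90
G00 X63.5819 Y25.5649
M4 S822
G1 X59.5871 Y37.8595 F1179
G1 X49.1287 Y45.4580 F1179
G1 X36.2015 Y45.4580 F1179
G1 X25.7431 Y37.8595 F1179
G1 X21.7483 Y25.5649 F1179
G1 X25.7431 Y13.2703 F1179
G1 X36.2015 Y5.6718 F1179
G1 X49.1287 Y5.6718 F1179
G1 X59.5871 Y13.2703 F1179
G1 X63.5819 Y25.5649 F1179
M5
G00 X46.0876 Y69.7927
M4 S822
G1 X48.8268 Y69.5038 F1179
G1 X67.8468 Y65.2145 F1179
G1 X92.3651 Y57.5436 F1179
G1 X111.5991 Y47.1099 F1179
G1 X114.7661 Y34.5322 F1179
M5
G00 X102.5900 Y67.1613
M4 S822
G1 X108.4715 Y83.7593 F1179
G1 X146.7103 Y34.9402 F1179
G1 X125.7477 Y12.2545 F1179
M5
G00 X102.4546 Y64.3195
M4 S822
G1 X45.5420 Y18.8380 F1179
M5
G00 X0.0000 Y0.0000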